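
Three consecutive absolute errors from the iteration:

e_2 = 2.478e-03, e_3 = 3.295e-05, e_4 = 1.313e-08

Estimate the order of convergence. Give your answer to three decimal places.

1.812

p ≈ ln(e_4/e_3) / ln(e_3/e_2)
  = ln(1.313e-08/3.295e-05) / ln(3.295e-05/2.478e-03)
  = ln(0.000398483) / ln(0.013297)
  = -7.827846 / -4.320217 ≈ 1.811910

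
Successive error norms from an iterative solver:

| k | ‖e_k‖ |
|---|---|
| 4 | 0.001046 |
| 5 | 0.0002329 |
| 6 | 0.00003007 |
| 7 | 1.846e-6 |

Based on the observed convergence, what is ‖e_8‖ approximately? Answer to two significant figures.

First estimate the order: p ≈ ln(‖e_7‖/‖e_6‖) / ln(‖e_6‖/‖e_5‖) = ln(1.846e-6/0.00003007)/ln(0.00003007/0.0002329) = ln(0.0613901)/ln(0.129111) ≈ 1.3632.
Then ‖e_8‖ ≈ ‖e_7‖·(‖e_7‖/‖e_6‖)^p = 1.846e-6·(0.0613901)^1.3632 = 1.846e-6·0.0222811 ≈ 4.113e-08.

4.1e-8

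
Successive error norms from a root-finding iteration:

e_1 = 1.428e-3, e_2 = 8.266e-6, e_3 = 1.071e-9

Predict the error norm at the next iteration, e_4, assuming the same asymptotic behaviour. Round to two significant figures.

First estimate the order: p ≈ ln(e_3/e_2) / ln(e_2/e_1) = ln(1.071e-9/8.266e-6)/ln(8.266e-6/1.428e-3) = ln(0.000129567)/ln(0.00578852) ≈ 1.7375.
Then e_4 ≈ e_3·(e_3/e_2)^p = 1.071e-9·(0.000129567)^1.7375 = 1.071e-9·1.75978e-07 ≈ 1.885e-16.

1.9e-16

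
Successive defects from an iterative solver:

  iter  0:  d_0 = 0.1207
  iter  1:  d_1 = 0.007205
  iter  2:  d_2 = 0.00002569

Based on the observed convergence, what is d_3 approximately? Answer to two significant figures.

3.3e-10

First estimate the order: p ≈ ln(d_2/d_1) / ln(d_1/d_0) = ln(0.00002569/0.007205)/ln(0.007205/0.1207) = ln(0.00356558)/ln(0.0596935) ≈ 1.9998.
Then d_3 ≈ d_2·(d_2/d_1)^p = 0.00002569·(0.00356558)^1.9998 = 0.00002569·1.27277e-05 ≈ 3.27e-10.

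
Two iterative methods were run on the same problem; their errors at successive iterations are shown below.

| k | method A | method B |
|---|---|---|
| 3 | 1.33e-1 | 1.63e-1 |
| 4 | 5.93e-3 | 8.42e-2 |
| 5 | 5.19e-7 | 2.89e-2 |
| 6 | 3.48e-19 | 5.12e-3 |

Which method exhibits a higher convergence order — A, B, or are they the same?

Method A: p ≈ ln(3.48e-19/5.19e-7)/ln(5.19e-7/5.93e-3) ≈ 3.00.
Method B: p ≈ ln(5.12e-3/2.89e-2)/ln(2.89e-2/8.42e-2) ≈ 1.62.
Method A has the higher order (≈3.0 vs ≈1.6).

A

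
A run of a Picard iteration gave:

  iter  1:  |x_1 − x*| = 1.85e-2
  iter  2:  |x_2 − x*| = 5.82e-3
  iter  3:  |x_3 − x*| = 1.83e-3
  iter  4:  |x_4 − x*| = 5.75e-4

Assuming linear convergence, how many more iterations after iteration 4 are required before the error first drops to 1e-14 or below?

22

Rate ρ ≈ |x_4 − x*|/|x_3 − x*| = 5.75e-4/1.83e-3 = 0.3142.
After j more steps, |x_{4+j} − x*| ≈ 5.75e-4·ρ^j; need ρ^j ≤ 1e-14/5.75e-4 = 1.73913e-11.
j ≥ ln(1.73913e-11)/ln(0.3142) = -24.7751/-1.15773 = 21.400.
So 22 more iterations are needed.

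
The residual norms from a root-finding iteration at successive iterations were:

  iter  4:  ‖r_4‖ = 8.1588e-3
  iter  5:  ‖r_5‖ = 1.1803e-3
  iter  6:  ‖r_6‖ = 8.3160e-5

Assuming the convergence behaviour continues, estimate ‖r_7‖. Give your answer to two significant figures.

First estimate the order: p ≈ ln(‖r_6‖/‖r_5‖) / ln(‖r_5‖/‖r_4‖) = ln(8.3160e-5/1.1803e-3)/ln(1.1803e-3/8.1588e-3) = ln(0.0704567)/ln(0.144666) ≈ 1.3721.
Then ‖r_7‖ ≈ ‖r_6‖·(‖r_6‖/‖r_5‖)^p = 8.3160e-5·(0.0704567)^1.3721 = 8.3160e-5·0.0262563 ≈ 2.183e-06.

2.2e-6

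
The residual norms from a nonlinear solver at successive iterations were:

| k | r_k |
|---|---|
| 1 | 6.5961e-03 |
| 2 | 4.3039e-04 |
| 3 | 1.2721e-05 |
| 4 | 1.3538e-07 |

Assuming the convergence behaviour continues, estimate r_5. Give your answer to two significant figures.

First estimate the order: p ≈ ln(r_4/r_3) / ln(r_3/r_2) = ln(1.3538e-07/1.2721e-05)/ln(1.2721e-05/4.3039e-04) = ln(0.0106422)/ln(0.0295569) ≈ 1.2901.
Then r_5 ≈ r_4·(r_4/r_3)^p = 1.3538e-07·(0.0106422)^1.2901 = 1.3538e-07·0.00284887 ≈ 3.857e-10.

3.9e-10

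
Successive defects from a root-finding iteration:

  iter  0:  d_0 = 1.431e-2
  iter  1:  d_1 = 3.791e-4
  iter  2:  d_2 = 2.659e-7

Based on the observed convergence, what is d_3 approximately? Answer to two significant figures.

1.3e-13

First estimate the order: p ≈ ln(d_2/d_1) / ln(d_1/d_0) = ln(2.659e-7/3.791e-4)/ln(3.791e-4/1.431e-2) = ln(0.000701398)/ln(0.026492) ≈ 2.0002.
Then d_3 ≈ d_2·(d_2/d_1)^p = 2.659e-7·(0.000701398)^2.0002 = 2.659e-7·4.91245e-07 ≈ 1.306e-13.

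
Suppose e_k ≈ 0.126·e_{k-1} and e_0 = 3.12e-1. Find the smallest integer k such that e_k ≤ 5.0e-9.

After k steps, e_k ≈ 3.12e-1·0.126^k.
Need 0.126^k ≤ 5.0e-9/3.12e-1 = 1.60256e-08.
k ≥ ln(1.60256e-08)/ln(0.126) = -17.9491/-2.07147 = 8.665.
Smallest integer k = 9.

9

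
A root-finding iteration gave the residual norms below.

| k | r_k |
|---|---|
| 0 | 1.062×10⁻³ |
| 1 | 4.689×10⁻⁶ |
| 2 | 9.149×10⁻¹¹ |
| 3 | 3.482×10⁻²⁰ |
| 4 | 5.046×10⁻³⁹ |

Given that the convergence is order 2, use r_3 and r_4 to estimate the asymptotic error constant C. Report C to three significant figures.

4.16

C ≈ r_4 / r_3^2
  = 5.046×10⁻³⁹ / (3.482×10⁻²⁰)^2
  = 5.046×10⁻³⁹ / 1.21243e-39 ≈ 4.1619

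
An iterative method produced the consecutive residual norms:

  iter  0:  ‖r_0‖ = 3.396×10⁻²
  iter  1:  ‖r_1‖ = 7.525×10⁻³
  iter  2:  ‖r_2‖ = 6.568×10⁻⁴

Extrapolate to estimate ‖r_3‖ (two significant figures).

First estimate the order: p ≈ ln(‖r_2‖/‖r_1‖) / ln(‖r_1‖/‖r_0‖) = ln(6.568×10⁻⁴/7.525×10⁻³)/ln(7.525×10⁻³/3.396×10⁻²) = ln(0.0872824)/ln(0.221584) ≈ 1.6182.
Then ‖r_3‖ ≈ ‖r_2‖·(‖r_2‖/‖r_1‖)^p = 6.568×10⁻⁴·(0.0872824)^1.6182 = 6.568×10⁻⁴·0.0193289 ≈ 1.27e-05.

1.3e-5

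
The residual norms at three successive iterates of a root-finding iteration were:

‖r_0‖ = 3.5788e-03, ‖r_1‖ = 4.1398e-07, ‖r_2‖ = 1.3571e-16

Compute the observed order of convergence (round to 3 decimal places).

p ≈ ln(‖r_2‖/‖r_1‖) / ln(‖r_1‖/‖r_0‖)
  = ln(1.3571e-16/4.1398e-07) / ln(4.1398e-07/3.5788e-03)
  = ln(3.27818e-10) / ln(0.000115676)
  = -21.838563 / -9.064717 ≈ 2.409183

2.409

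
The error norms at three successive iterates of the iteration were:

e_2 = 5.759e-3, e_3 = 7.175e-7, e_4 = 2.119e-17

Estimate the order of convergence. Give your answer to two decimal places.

p ≈ ln(e_4/e_3) / ln(e_3/e_2)
  = ln(2.119e-17/7.175e-7) / ln(7.175e-7/5.759e-3)
  = ln(2.95331e-11) / ln(0.000124588)
  = -24.24551 / -8.99050 ≈ 2.69679

2.70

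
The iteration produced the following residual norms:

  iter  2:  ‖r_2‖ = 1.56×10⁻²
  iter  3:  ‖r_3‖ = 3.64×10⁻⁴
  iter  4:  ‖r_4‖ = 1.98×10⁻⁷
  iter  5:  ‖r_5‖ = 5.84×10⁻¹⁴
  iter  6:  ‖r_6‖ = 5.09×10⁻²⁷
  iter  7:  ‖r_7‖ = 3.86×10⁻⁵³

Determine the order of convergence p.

Consecutive ratios: ‖r_7‖/‖r_6‖ = 3.86×10⁻⁵³/5.09×10⁻²⁷ = 7.5835e-27, ‖r_6‖/‖r_5‖ = 5.09×10⁻²⁷/5.84×10⁻¹⁴ = 8.71575e-14.
p ≈ ln(7.5835e-27)/ln(8.71575e-14) = -60.1438/-30.0711 ≈ 2.00.
So the convergence is quadratic (order 2).

2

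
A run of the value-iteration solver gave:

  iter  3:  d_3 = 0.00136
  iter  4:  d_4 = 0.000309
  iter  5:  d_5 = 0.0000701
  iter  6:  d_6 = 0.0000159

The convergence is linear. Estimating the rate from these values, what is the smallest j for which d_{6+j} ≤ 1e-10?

Rate ρ ≈ d_6/d_5 = 0.0000159/0.0000701 = 0.2268.
After j more steps, d_{6+j} ≈ 0.0000159·ρ^j; need ρ^j ≤ 1e-10/0.0000159 = 6.28931e-06.
j ≥ ln(6.28931e-06)/ln(0.2268) = -11.9767/-1.48369 = 8.072.
So 9 more iterations are needed.

9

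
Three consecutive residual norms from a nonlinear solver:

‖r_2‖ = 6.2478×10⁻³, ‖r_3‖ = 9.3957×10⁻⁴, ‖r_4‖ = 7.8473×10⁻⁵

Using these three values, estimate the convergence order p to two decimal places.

p ≈ ln(‖r_4‖/‖r_3‖) / ln(‖r_3‖/‖r_2‖)
  = ln(7.8473×10⁻⁵/9.3957×10⁻⁴) / ln(9.3957×10⁻⁴/6.2478×10⁻³)
  = ln(0.0835201) / ln(0.150384)
  = -2.48267 / -1.89456 ≈ 1.31042

1.31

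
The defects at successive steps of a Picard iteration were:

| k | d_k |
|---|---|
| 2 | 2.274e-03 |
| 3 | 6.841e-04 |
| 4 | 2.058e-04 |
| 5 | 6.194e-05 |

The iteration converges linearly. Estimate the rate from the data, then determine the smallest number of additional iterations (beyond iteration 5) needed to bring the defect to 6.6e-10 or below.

Rate ρ ≈ d_5/d_4 = 6.194e-05/2.058e-04 = 0.3010.
After j more steps, d_{5+j} ≈ 6.194e-05·ρ^j; need ρ^j ≤ 6.6e-10/6.194e-05 = 1.06555e-05.
j ≥ ln(1.06555e-05)/ln(0.3010) = -11.4494/-1.20065 = 9.536.
So 10 more iterations are needed.

10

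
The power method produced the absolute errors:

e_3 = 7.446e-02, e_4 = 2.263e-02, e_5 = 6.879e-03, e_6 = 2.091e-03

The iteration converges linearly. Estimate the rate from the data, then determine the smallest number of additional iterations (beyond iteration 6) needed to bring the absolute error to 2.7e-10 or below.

Rate ρ ≈ e_6/e_5 = 2.091e-03/6.879e-03 = 0.3040.
After j more steps, e_{6+j} ≈ 2.091e-03·ρ^j; need ρ^j ≤ 2.7e-10/2.091e-03 = 1.29125e-07.
j ≥ ln(1.29125e-07)/ln(0.3040) = -15.8625/-1.19073 = 13.322.
So 14 more iterations are needed.

14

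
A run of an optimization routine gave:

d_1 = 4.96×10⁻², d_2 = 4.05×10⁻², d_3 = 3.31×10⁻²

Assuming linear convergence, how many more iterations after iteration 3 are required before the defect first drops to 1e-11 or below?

Rate ρ ≈ d_3/d_2 = 3.31×10⁻²/4.05×10⁻² = 0.8173.
After j more steps, d_{3+j} ≈ 3.31×10⁻²·ρ^j; need ρ^j ≤ 1e-11/3.31×10⁻² = 3.02115e-10.
j ≥ ln(3.02115e-10)/ln(0.8173) = -21.9202/-0.20175 = 108.650.
So 109 more iterations are needed.

109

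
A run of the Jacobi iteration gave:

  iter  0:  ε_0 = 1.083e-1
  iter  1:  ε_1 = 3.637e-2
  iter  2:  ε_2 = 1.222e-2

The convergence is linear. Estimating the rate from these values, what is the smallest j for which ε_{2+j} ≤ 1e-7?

11

Rate ρ ≈ ε_2/ε_1 = 1.222e-2/3.637e-2 = 0.3360.
After j more steps, ε_{2+j} ≈ 1.222e-2·ρ^j; need ρ^j ≤ 1e-7/1.222e-2 = 8.18331e-06.
j ≥ ln(8.18331e-06)/ln(0.3360) = -11.7134/-1.09064 = 10.740.
So 11 more iterations are needed.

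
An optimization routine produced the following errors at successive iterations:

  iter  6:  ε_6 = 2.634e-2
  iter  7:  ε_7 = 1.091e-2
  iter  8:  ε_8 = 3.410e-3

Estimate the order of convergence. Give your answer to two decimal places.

p ≈ ln(ε_8/ε_7) / ln(ε_7/ε_6)
  = ln(3.410e-3/1.091e-2) / ln(1.091e-2/2.634e-2)
  = ln(0.312557) / ln(0.414199)
  = -1.16297 / -0.88141 ≈ 1.31944

1.32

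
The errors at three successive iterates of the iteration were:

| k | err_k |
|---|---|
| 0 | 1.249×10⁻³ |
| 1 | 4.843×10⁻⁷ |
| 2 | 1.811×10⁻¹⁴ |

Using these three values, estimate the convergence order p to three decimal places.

2.177

p ≈ ln(err_2/err_1) / ln(err_1/err_0)
  = ln(1.811×10⁻¹⁴/4.843×10⁻⁷) / ln(4.843×10⁻⁷/1.249×10⁻³)
  = ln(3.73942e-08) / ln(0.00038775)
  = -17.101750 / -7.855150 ≈ 2.177139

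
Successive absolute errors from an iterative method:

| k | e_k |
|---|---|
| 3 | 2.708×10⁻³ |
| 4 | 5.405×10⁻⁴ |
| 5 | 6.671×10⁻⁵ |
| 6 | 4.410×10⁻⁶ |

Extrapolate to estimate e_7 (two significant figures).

1.3e-7

First estimate the order: p ≈ ln(e_6/e_5) / ln(e_5/e_4) = ln(4.410×10⁻⁶/6.671×10⁻⁵)/ln(6.671×10⁻⁵/5.405×10⁻⁴) = ln(0.066107)/ln(0.123423) ≈ 1.2984.
Then e_7 ≈ e_6·(e_6/e_5)^p = 4.410×10⁻⁶·(0.066107)^1.2984 = 4.410×10⁻⁶·0.0293907 ≈ 1.296e-07.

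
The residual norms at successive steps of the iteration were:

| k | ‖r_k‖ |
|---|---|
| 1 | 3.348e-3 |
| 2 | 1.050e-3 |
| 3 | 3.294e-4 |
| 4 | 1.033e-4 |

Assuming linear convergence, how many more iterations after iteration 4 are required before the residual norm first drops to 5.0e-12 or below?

Rate ρ ≈ ‖r_4‖/‖r_3‖ = 1.033e-4/3.294e-4 = 0.3136.
After j more steps, ‖r_{4+j}‖ ≈ 1.033e-4·ρ^j; need ρ^j ≤ 5.0e-12/1.033e-4 = 4.84027e-08.
j ≥ ln(4.84027e-08)/ln(0.3136) = -16.8437/-1.15964 = 14.525.
So 15 more iterations are needed.

15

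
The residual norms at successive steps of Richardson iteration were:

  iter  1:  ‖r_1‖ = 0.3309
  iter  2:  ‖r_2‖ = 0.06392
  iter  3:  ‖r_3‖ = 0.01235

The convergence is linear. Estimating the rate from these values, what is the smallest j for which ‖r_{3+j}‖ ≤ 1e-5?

5

Rate ρ ≈ ‖r_3‖/‖r_2‖ = 0.01235/0.06392 = 0.1932.
After j more steps, ‖r_{3+j}‖ ≈ 0.01235·ρ^j; need ρ^j ≤ 1e-5/0.01235 = 0.000809717.
j ≥ ln(0.000809717)/ln(0.1932) = -7.1188/-1.64403 = 4.330.
So 5 more iterations are needed.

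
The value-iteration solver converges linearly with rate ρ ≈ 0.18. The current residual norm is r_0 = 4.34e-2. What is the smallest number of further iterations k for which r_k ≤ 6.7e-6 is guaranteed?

6

After k steps, r_k ≈ 4.34e-2·0.18^k.
Need 0.18^k ≤ 6.7e-6/4.34e-2 = 0.000154378.
k ≥ ln(0.000154378)/ln(0.18) = -8.7761/-1.71480 = 5.118.
Smallest integer k = 6.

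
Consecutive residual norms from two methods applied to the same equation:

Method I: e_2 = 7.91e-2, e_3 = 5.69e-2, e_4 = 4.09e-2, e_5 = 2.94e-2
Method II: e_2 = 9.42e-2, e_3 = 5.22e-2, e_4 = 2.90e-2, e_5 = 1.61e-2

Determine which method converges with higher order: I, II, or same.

Method I: p ≈ ln(2.94e-2/4.09e-2)/ln(4.09e-2/5.69e-2) ≈ 1.00.
Method II: p ≈ ln(1.61e-2/2.90e-2)/ln(2.90e-2/5.22e-2) ≈ 1.00.
Both orders ≈ 1.0 — effectively the same.

same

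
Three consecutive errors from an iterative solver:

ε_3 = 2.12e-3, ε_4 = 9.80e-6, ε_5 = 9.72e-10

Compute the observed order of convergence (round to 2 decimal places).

p ≈ ln(ε_5/ε_4) / ln(ε_4/ε_3)
  = ln(9.72e-10/9.80e-6) / ln(9.80e-6/2.12e-3)
  = ln(9.91837e-05) / ln(0.00462264)
  = -9.21854 / -5.37679 ≈ 1.71451

1.71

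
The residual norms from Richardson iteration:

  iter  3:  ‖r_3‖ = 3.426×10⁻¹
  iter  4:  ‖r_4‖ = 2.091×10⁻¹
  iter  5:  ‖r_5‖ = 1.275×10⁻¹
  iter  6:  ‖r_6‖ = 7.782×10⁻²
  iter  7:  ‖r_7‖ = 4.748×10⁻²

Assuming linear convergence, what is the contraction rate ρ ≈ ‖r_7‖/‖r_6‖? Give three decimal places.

0.610

ρ ≈ ‖r_7‖/‖r_6‖ = 4.748×10⁻²/7.782×10⁻² = 0.61013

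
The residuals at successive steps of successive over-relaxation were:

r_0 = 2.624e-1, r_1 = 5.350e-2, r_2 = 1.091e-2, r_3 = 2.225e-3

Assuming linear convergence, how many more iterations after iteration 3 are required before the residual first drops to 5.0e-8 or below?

Rate ρ ≈ r_3/r_2 = 2.225e-3/1.091e-2 = 0.2039.
After j more steps, r_{3+j} ≈ 2.225e-3·ρ^j; need ρ^j ≤ 5.0e-8/2.225e-3 = 2.24719e-05.
j ≥ ln(2.24719e-05)/ln(0.2039) = -10.7032/-1.59013 = 6.731.
So 7 more iterations are needed.

7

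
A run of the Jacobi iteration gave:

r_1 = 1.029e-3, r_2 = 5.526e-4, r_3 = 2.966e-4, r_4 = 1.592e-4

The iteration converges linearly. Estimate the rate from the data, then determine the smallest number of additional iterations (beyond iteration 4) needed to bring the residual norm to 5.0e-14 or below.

Rate ρ ≈ r_4/r_3 = 1.592e-4/2.966e-4 = 0.5367.
After j more steps, r_{4+j} ≈ 1.592e-4·ρ^j; need ρ^j ≤ 5.0e-14/1.592e-4 = 3.1407e-10.
j ≥ ln(3.1407e-10)/ln(0.5367) = -21.8814/-0.62232 = 35.161.
So 36 more iterations are needed.

36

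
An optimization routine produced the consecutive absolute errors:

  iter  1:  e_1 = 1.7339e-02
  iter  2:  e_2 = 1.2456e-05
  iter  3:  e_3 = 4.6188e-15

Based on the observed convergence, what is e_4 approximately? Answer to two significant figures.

2.4e-43

First estimate the order: p ≈ ln(e_3/e_2) / ln(e_2/e_1) = ln(4.6188e-15/1.2456e-05)/ln(1.2456e-05/1.7339e-02) = ln(3.70809e-10)/ln(0.000718381) ≈ 3.0000.
Then e_4 ≈ e_3·(e_3/e_2)^p = 4.6188e-15·(3.70809e-10)^3.0000 = 4.6188e-15·5.0986e-29 ≈ 2.355e-43.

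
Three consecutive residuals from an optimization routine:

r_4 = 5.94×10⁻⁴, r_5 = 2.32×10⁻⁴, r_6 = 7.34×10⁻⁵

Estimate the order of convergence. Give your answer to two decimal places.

p ≈ ln(r_6/r_5) / ln(r_5/r_4)
  = ln(7.34×10⁻⁵/2.32×10⁻⁴) / ln(2.32×10⁻⁴/5.94×10⁻⁴)
  = ln(0.316379) / ln(0.390572)
  = -1.15081 / -0.94014 ≈ 1.22408

1.22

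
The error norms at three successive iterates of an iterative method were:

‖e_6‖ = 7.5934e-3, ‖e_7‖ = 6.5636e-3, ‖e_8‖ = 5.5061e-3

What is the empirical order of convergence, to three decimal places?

p ≈ ln(‖e_8‖/‖e_7‖) / ln(‖e_7‖/‖e_6‖)
  = ln(5.5061e-3/6.5636e-3) / ln(6.5636e-3/7.5934e-3)
  = ln(0.838884) / ln(0.864382)
  = -0.175683 / -0.145740 ≈ 1.205455

1.205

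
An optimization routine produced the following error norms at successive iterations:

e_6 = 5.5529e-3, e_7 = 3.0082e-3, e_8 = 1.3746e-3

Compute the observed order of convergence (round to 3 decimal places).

p ≈ ln(e_8/e_7) / ln(e_7/e_6)
  = ln(1.3746e-3/3.0082e-3) / ln(3.0082e-3/5.5529e-3)
  = ln(0.456951) / ln(0.541735)
  = -0.783179 / -0.612978 ≈ 1.277662

1.278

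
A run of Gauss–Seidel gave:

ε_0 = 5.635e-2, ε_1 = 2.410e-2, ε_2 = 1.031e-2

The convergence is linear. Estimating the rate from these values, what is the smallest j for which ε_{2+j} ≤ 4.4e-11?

23

Rate ρ ≈ ε_2/ε_1 = 1.031e-2/2.410e-2 = 0.4278.
After j more steps, ε_{2+j} ≈ 1.031e-2·ρ^j; need ρ^j ≤ 4.4e-11/1.031e-2 = 4.2677e-09.
j ≥ ln(4.2677e-09)/ln(0.4278) = -19.2722/-0.84910 = 22.697.
So 23 more iterations are needed.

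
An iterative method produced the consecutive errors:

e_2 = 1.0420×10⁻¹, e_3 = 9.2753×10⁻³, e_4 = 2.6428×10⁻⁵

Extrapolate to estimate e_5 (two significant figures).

1.8e-11

First estimate the order: p ≈ ln(e_4/e_3) / ln(e_3/e_2) = ln(2.6428×10⁻⁵/9.2753×10⁻³)/ln(9.2753×10⁻³/1.0420×10⁻¹) = ln(0.00284929)/ln(0.0890144) ≈ 2.4228.
Then e_5 ≈ e_4·(e_4/e_3)^p = 2.6428×10⁻⁵·(0.00284929)^2.4228 = 2.6428×10⁻⁵·6.81296e-07 ≈ 1.801e-11.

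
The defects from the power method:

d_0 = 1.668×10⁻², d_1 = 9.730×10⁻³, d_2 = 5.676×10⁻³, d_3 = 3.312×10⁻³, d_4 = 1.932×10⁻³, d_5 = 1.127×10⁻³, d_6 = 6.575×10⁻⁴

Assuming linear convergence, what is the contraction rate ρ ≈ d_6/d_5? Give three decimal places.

ρ ≈ d_6/d_5 = 6.575×10⁻⁴/1.127×10⁻³ = 0.58341

0.583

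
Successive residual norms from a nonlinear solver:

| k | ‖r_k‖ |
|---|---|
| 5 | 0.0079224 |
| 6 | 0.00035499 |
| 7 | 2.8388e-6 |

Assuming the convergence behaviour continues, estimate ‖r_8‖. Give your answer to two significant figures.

1.6e-9

First estimate the order: p ≈ ln(‖r_7‖/‖r_6‖) / ln(‖r_6‖/‖r_5‖) = ln(2.8388e-6/0.00035499)/ln(0.00035499/0.0079224) = ln(0.00799684)/ln(0.0448084) ≈ 1.5550.
Then ‖r_8‖ ≈ ‖r_7‖·(‖r_7‖/‖r_6‖)^p = 2.8388e-6·(0.00799684)^1.5550 = 2.8388e-6·0.000548325 ≈ 1.557e-09.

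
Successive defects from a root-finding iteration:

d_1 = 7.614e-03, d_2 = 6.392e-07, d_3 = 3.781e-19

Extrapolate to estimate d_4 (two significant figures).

7.8e-56

First estimate the order: p ≈ ln(d_3/d_2) / ln(d_2/d_1) = ln(3.781e-19/6.392e-07)/ln(6.392e-07/7.614e-03) = ln(5.91521e-13)/ln(8.39506e-05) ≈ 3.0000.
Then d_4 ≈ d_3·(d_3/d_2)^p = 3.781e-19·(5.91521e-13)^3.0000 = 3.781e-19·2.06971e-37 ≈ 7.826e-56.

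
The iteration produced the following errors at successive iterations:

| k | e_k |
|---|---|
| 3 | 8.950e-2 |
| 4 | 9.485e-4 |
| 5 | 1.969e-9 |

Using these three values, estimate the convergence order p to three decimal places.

p ≈ ln(e_5/e_4) / ln(e_4/e_3)
  = ln(1.969e-9/9.485e-4) / ln(9.485e-4/8.950e-2)
  = ln(2.07591e-06) / ln(0.0105978)
  = -13.085111 / -4.547109 ≈ 2.877677

2.878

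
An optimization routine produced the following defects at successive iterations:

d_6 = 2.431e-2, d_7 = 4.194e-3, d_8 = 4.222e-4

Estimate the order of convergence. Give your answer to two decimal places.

p ≈ ln(d_8/d_7) / ln(d_7/d_6)
  = ln(4.222e-4/4.194e-3) / ln(4.194e-3/2.431e-2)
  = ln(0.100668) / ln(0.172522)
  = -2.29593 / -1.75723 ≈ 1.30656

1.31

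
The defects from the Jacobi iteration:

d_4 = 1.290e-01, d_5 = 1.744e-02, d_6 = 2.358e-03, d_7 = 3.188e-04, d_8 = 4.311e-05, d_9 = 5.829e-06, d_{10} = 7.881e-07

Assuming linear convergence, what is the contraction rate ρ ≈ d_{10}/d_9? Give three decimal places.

ρ ≈ d_{10}/d_9 = 7.881e-07/5.829e-06 = 0.13520

0.135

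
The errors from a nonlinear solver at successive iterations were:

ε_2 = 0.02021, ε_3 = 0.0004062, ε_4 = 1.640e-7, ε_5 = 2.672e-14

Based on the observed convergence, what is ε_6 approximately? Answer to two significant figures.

First estimate the order: p ≈ ln(ε_5/ε_4) / ln(ε_4/ε_3) = ln(2.672e-14/1.640e-7)/ln(1.640e-7/0.0004062) = ln(1.62927e-07)/ln(0.000403742) ≈ 2.0001.
Then ε_6 ≈ ε_5·(ε_5/ε_4)^p = 2.672e-14·(1.62927e-07)^2.0001 = 2.672e-14·2.65037e-14 ≈ 7.082e-28.

7.1e-28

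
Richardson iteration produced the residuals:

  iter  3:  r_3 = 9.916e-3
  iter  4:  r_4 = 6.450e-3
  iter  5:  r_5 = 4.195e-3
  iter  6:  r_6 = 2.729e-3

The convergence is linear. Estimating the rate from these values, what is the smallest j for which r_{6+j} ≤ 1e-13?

56

Rate ρ ≈ r_6/r_5 = 2.729e-3/4.195e-3 = 0.6505.
After j more steps, r_{6+j} ≈ 2.729e-3·ρ^j; need ρ^j ≤ 1e-13/2.729e-3 = 3.66435e-11.
j ≥ ln(3.66435e-11)/ln(0.6505) = -24.0298/-0.43001 = 55.882.
So 56 more iterations are needed.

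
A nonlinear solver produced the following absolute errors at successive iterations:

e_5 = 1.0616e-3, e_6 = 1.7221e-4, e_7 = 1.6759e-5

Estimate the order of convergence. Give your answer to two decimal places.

1.28

p ≈ ln(e_7/e_6) / ln(e_6/e_5)
  = ln(1.6759e-5/1.7221e-4) / ln(1.7221e-4/1.0616e-3)
  = ln(0.0973172) / ln(0.162217)
  = -2.32978 / -1.81882 ≈ 1.28093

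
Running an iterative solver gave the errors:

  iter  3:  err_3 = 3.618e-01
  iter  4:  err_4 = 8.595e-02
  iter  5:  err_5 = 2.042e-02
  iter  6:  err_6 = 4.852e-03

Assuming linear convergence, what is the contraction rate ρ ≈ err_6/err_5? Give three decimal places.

0.238

ρ ≈ err_6/err_5 = 4.852e-03/2.042e-02 = 0.23761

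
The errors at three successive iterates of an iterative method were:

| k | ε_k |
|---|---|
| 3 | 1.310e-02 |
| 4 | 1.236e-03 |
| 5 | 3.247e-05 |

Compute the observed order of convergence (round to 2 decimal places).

1.54

p ≈ ln(ε_5/ε_4) / ln(ε_4/ε_3)
  = ln(3.247e-05/1.236e-03) / ln(1.236e-03/1.310e-02)
  = ln(0.0262702) / ln(0.0943511)
  = -3.63932 / -2.36073 ≈ 1.54161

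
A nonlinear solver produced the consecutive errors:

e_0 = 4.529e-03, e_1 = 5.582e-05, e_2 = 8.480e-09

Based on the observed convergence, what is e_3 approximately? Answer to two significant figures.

First estimate the order: p ≈ ln(e_2/e_1) / ln(e_1/e_0) = ln(8.480e-09/5.582e-05)/ln(5.582e-05/4.529e-03) = ln(0.000151917)/ln(0.012325) ≈ 2.0000.
Then e_3 ≈ e_2·(e_2/e_1)^p = 8.480e-09·(0.000151917)^2.0000 = 8.480e-09·2.30788e-08 ≈ 1.957e-16.

2.0e-16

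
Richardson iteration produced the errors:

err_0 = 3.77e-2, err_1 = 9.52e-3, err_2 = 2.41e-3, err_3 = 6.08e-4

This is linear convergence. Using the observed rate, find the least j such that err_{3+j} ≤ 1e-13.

17

Rate ρ ≈ err_3/err_2 = 6.08e-4/2.41e-3 = 0.2523.
After j more steps, err_{3+j} ≈ 6.08e-4·ρ^j; need ρ^j ≤ 1e-13/6.08e-4 = 1.64474e-10.
j ≥ ln(1.64474e-10)/ln(0.2523) = -22.5283/-1.37714 = 16.359.
So 17 more iterations are needed.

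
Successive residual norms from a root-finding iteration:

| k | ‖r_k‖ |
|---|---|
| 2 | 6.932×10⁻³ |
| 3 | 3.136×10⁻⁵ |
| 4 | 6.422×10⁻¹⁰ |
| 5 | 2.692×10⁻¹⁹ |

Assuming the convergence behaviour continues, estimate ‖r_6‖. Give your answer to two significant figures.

4.7e-38

First estimate the order: p ≈ ln(‖r_5‖/‖r_4‖) / ln(‖r_4‖/‖r_3‖) = ln(2.692×10⁻¹⁹/6.422×10⁻¹⁰)/ln(6.422×10⁻¹⁰/3.136×10⁻⁵) = ln(4.19184e-10)/ln(2.04783e-05) ≈ 2.0000.
Then ‖r_6‖ ≈ ‖r_5‖·(‖r_5‖/‖r_4‖)^p = 2.692×10⁻¹⁹·(4.19184e-10)^2.0000 = 2.692×10⁻¹⁹·1.75715e-19 ≈ 4.73e-38.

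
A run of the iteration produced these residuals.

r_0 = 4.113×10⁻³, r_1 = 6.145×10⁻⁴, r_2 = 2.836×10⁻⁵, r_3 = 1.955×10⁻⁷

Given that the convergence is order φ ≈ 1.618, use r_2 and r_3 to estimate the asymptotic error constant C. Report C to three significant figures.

C ≈ r_3 / r_2^1.618
  = 1.955×10⁻⁷ / (2.836×10⁻⁵)^1.618
  = 1.955×10⁻⁷ / 4.39014e-08 ≈ 4.4532

4.45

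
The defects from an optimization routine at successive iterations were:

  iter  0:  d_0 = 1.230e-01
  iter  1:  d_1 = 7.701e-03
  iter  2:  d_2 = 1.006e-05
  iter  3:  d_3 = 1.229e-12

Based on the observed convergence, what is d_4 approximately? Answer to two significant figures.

First estimate the order: p ≈ ln(d_3/d_2) / ln(d_2/d_1) = ln(1.229e-12/1.006e-05)/ln(1.006e-05/7.701e-03) = ln(1.22167e-07)/ln(0.00130632) ≈ 2.3971.
Then d_4 ≈ d_3·(d_3/d_2)^p = 1.229e-12·(1.22167e-07)^2.3971 = 1.229e-12·2.68372e-17 ≈ 3.298e-29.

3.3e-29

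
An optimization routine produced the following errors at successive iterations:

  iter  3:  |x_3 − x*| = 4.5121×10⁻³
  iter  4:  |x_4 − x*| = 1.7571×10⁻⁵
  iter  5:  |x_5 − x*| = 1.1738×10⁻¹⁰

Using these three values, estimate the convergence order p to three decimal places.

2.148

p ≈ ln(|x_5 − x*|/|x_4 − x*|) / ln(|x_4 − x*|/|x_3 − x*|)
  = ln(1.1738×10⁻¹⁰/1.7571×10⁻⁵) / ln(1.7571×10⁻⁵/4.5121×10⁻³)
  = ln(6.68033e-06) / ln(0.0038942)
  = -11.916343 / -5.548267 ≈ 2.147759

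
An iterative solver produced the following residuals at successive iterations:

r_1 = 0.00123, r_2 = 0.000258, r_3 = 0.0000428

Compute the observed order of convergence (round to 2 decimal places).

1.15

p ≈ ln(r_3/r_2) / ln(r_2/r_1)
  = ln(0.0000428/0.000258) / ln(0.000258/0.00123)
  = ln(0.165891) / ln(0.209756)
  = -1.79642 / -1.56181 ≈ 1.15022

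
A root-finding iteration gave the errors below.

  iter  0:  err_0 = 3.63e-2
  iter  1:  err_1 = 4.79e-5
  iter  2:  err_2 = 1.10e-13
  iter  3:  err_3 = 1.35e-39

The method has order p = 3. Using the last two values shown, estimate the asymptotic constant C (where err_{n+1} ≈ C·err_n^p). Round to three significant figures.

1.01

C ≈ err_3 / err_2^3
  = 1.35e-39 / (1.10e-13)^3
  = 1.35e-39 / 1.331e-39 ≈ 1.0143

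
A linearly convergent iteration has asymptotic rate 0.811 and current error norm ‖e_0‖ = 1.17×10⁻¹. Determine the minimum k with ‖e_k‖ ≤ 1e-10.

100

After k steps, ‖e_k‖ ≈ 1.17×10⁻¹·0.811^k.
Need 0.811^k ≤ 1e-10/1.17×10⁻¹ = 8.54701e-10.
k ≥ ln(8.54701e-10)/ln(0.811) = -20.8803/-0.20949 = 99.672.
Smallest integer k = 100.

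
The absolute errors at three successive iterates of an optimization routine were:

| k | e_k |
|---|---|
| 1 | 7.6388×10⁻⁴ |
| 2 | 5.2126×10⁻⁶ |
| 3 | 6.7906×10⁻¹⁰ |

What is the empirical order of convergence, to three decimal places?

1.794

p ≈ ln(e_3/e_2) / ln(e_2/e_1)
  = ln(6.7906×10⁻¹⁰/5.2126×10⁻⁶) / ln(5.2126×10⁻⁶/7.6388×10⁻⁴)
  = ln(0.000130273) / ln(0.00682385)
  = -8.945878 / -4.987331 ≈ 1.793721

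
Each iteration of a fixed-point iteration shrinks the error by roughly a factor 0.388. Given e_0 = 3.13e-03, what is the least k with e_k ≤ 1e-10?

19

After k steps, e_k ≈ 3.13e-03·0.388^k.
Need 0.388^k ≤ 1e-10/3.13e-03 = 3.19489e-08.
k ≥ ln(3.19489e-08)/ln(0.388) = -17.2591/-0.94675 = 18.230.
Smallest integer k = 19.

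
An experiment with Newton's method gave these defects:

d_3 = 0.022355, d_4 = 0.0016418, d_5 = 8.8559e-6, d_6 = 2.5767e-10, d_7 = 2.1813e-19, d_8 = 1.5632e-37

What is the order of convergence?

Consecutive ratios: d_8/d_7 = 1.5632e-37/2.1813e-19 = 7.16637e-19, d_7/d_6 = 2.1813e-19/2.5767e-10 = 8.46548e-10.
p ≈ ln(7.16637e-19)/ln(8.46548e-10) = -41.7797/-20.8899 ≈ 2.00.
So the convergence is quadratic (order 2).

2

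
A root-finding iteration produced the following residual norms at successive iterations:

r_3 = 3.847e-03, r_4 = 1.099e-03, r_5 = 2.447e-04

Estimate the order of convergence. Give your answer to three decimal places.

1.199

p ≈ ln(r_5/r_4) / ln(r_4/r_3)
  = ln(2.447e-04/1.099e-03) / ln(1.099e-03/3.847e-03)
  = ln(0.222657) / ln(0.285677)
  = -1.502123 / -1.252893 ≈ 1.198924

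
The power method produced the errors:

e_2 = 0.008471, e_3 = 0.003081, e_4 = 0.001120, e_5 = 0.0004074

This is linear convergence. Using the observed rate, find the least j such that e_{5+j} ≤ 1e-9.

13

Rate ρ ≈ e_5/e_4 = 0.0004074/0.001120 = 0.3638.
After j more steps, e_{5+j} ≈ 0.0004074·ρ^j; need ρ^j ≤ 1e-9/0.0004074 = 2.45459e-06.
j ≥ ln(2.45459e-06)/ln(0.3638) = -12.9176/-1.01115 = 12.775.
So 13 more iterations are needed.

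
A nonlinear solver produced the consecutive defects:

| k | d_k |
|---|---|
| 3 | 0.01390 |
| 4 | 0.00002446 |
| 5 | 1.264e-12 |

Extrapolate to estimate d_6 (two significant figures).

6.7e-32

First estimate the order: p ≈ ln(d_5/d_4) / ln(d_4/d_3) = ln(1.264e-12/0.00002446)/ln(0.00002446/0.01390) = ln(5.16762e-08)/ln(0.00175971) ≈ 2.6453.
Then d_6 ≈ d_5·(d_5/d_4)^p = 1.264e-12·(5.16762e-08)^2.6453 = 1.264e-12·5.30234e-20 ≈ 6.702e-32.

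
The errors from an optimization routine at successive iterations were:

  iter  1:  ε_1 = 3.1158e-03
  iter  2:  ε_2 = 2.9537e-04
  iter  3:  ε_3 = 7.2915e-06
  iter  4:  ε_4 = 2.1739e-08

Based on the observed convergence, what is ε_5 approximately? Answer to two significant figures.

2.3e-12

First estimate the order: p ≈ ln(ε_4/ε_3) / ln(ε_3/ε_2) = ln(2.1739e-08/7.2915e-06)/ln(7.2915e-06/2.9537e-04) = ln(0.00298142)/ln(0.024686) ≈ 1.5711.
Then ε_5 ≈ ε_4·(ε_4/ε_3)^p = 2.1739e-08·(0.00298142)^1.5711 = 2.1739e-08·0.000107663 ≈ 2.34e-12.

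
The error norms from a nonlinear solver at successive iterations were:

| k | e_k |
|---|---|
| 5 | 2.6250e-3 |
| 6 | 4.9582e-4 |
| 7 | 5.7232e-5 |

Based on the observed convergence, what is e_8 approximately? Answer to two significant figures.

First estimate the order: p ≈ ln(e_7/e_6) / ln(e_6/e_5) = ln(5.7232e-5/4.9582e-4)/ln(4.9582e-4/2.6250e-3) = ln(0.115429)/ln(0.188884) ≈ 1.2955.
Then e_8 ≈ e_7·(e_7/e_6)^p = 5.7232e-5·(0.115429)^1.2955 = 5.7232e-5·0.0609858 ≈ 3.49e-06.

3.5e-6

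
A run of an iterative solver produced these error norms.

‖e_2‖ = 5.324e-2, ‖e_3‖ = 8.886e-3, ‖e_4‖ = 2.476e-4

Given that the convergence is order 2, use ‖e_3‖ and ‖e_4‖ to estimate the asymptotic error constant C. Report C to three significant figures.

C ≈ ‖e_4‖ / ‖e_3‖^2
  = 2.476e-4 / (8.886e-3)^2
  = 2.476e-4 / 7.8961e-05 ≈ 3.1357

3.14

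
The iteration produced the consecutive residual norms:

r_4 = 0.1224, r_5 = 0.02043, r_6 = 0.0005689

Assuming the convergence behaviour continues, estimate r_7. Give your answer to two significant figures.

First estimate the order: p ≈ ln(r_6/r_5) / ln(r_5/r_4) = ln(0.0005689/0.02043)/ln(0.02043/0.1224) = ln(0.0278463)/ln(0.166912) ≈ 2.0003.
Then r_7 ≈ r_6·(r_6/r_5)^p = 0.0005689·(0.0278463)^2.0003 = 0.0005689·0.000774584 ≈ 4.407e-07.

4.4e-7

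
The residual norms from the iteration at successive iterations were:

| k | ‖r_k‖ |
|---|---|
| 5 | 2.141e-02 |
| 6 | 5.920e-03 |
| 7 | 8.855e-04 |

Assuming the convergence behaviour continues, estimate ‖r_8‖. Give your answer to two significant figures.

First estimate the order: p ≈ ln(‖r_7‖/‖r_6‖) / ln(‖r_6‖/‖r_5‖) = ln(8.855e-04/5.920e-03)/ln(5.920e-03/2.141e-02) = ln(0.149578)/ln(0.276506) ≈ 1.4779.
Then ‖r_8‖ ≈ ‖r_7‖·(‖r_7‖/‖r_6‖)^p = 8.855e-04·(0.149578)^1.4779 = 8.855e-04·0.0603305 ≈ 5.342e-05.

5.3e-5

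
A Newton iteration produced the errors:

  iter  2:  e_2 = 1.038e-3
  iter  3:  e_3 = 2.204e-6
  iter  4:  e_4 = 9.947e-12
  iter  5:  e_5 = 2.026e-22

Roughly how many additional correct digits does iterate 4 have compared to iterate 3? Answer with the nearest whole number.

5

Digits gained ≈ log₁₀(e_3/e_4) = log₁₀(2.204e-6/9.947e-12) = log₁₀(221574) ≈ 5.346.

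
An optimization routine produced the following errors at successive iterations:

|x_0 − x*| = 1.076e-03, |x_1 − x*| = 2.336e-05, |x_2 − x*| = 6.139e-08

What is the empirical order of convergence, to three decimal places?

1.551

p ≈ ln(|x_2 − x*|/|x_1 − x*|) / ln(|x_1 − x*|/|x_0 − x*|)
  = ln(6.139e-08/2.336e-05) / ln(2.336e-05/1.076e-03)
  = ln(0.002628) / ln(0.02171)
  = -5.941532 / -3.829982 ≈ 1.551321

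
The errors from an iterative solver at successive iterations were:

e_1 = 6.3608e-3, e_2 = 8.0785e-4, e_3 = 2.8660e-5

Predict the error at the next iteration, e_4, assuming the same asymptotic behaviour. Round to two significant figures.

First estimate the order: p ≈ ln(e_3/e_2) / ln(e_2/e_1) = ln(2.8660e-5/8.0785e-4)/ln(8.0785e-4/6.3608e-3) = ln(0.0354769)/ln(0.127004) ≈ 1.6180.
Then e_4 ≈ e_3·(e_3/e_2)^p = 2.8660e-5·(0.0354769)^1.6180 = 2.8660e-5·0.00450622 ≈ 1.291e-07.

1.3e-7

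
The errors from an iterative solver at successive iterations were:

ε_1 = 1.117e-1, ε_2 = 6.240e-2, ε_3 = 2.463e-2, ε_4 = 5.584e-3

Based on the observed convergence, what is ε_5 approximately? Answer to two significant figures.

First estimate the order: p ≈ ln(ε_4/ε_3) / ln(ε_3/ε_2) = ln(5.584e-3/2.463e-2)/ln(2.463e-2/6.240e-2) = ln(0.226715)/ln(0.394712) ≈ 1.5965.
Then ε_5 ≈ ε_4·(ε_4/ε_3)^p = 5.584e-3·(0.226715)^1.5965 = 5.584e-3·0.0935458 ≈ 0.0005224.

5.2e-4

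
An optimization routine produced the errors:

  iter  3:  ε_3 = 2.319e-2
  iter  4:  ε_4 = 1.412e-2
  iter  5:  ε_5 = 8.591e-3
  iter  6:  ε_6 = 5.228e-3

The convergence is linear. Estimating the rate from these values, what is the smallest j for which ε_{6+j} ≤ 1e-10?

36

Rate ρ ≈ ε_6/ε_5 = 5.228e-3/8.591e-3 = 0.6085.
After j more steps, ε_{6+j} ≈ 5.228e-3·ρ^j; need ρ^j ≤ 1e-10/5.228e-3 = 1.91278e-08.
j ≥ ln(1.91278e-08)/ln(0.6085) = -17.7721/-0.49676 = 35.776.
So 36 more iterations are needed.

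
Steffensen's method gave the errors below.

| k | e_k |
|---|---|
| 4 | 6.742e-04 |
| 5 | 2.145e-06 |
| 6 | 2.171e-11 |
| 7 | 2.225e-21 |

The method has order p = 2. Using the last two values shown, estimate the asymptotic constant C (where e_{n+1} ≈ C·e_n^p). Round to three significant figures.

4.72

C ≈ e_7 / e_6^2
  = 2.225e-21 / (2.171e-11)^2
  = 2.225e-21 / 4.71324e-22 ≈ 4.7207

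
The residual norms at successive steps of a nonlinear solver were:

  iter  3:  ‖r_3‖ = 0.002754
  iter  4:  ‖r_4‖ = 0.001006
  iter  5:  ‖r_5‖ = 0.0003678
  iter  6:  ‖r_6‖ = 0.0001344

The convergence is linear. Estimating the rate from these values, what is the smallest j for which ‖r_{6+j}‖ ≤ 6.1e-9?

10

Rate ρ ≈ ‖r_6‖/‖r_5‖ = 0.0001344/0.0003678 = 0.3654.
After j more steps, ‖r_{6+j}‖ ≈ 0.0001344·ρ^j; need ρ^j ≤ 6.1e-9/0.0001344 = 4.53869e-05.
j ≥ ln(4.53869e-05)/ln(0.3654) = -10.0003/-1.00676 = 9.933.
So 10 more iterations are needed.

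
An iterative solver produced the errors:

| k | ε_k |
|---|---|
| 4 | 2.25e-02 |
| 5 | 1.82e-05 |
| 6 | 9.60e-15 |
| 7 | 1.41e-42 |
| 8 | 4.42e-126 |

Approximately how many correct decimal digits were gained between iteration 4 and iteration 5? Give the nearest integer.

3

Digits gained ≈ log₁₀(ε_4/ε_5) = log₁₀(2.25e-02/1.82e-05) = log₁₀(1236.26) ≈ 3.092.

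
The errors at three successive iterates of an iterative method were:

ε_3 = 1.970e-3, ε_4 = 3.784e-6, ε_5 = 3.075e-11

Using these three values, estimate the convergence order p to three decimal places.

1.874

p ≈ ln(ε_5/ε_4) / ln(ε_4/ε_3)
  = ln(3.075e-11/3.784e-6) / ln(3.784e-6/1.970e-3)
  = ln(8.12632e-06) / ln(0.00192081)
  = -11.720402 / -6.255008 ≈ 1.873763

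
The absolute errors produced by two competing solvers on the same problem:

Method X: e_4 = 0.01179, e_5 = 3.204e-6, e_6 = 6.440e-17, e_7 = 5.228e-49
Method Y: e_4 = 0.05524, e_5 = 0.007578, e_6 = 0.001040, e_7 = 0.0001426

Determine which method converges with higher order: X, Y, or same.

Method X: p ≈ ln(5.228e-49/6.440e-17)/ln(6.440e-17/3.204e-6) ≈ 3.00.
Method Y: p ≈ ln(0.0001426/0.001040)/ln(0.001040/0.007578) ≈ 1.00.
Method X has the higher order (≈3.0 vs ≈1.0).

X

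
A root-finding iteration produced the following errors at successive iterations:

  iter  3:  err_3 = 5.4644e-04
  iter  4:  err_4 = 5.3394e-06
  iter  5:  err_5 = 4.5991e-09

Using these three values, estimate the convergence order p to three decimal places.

p ≈ ln(err_5/err_4) / ln(err_4/err_3)
  = ln(4.5991e-09/5.3394e-06) / ln(5.3394e-06/5.4644e-04)
  = ln(0.000861351) / ln(0.00977125)
  = -7.057008 / -4.628311 ≈ 1.524748

1.525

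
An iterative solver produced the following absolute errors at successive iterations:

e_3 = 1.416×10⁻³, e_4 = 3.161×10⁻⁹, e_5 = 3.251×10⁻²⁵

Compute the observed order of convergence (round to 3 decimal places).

2.829

p ≈ ln(e_5/e_4) / ln(e_4/e_3)
  = ln(3.251×10⁻²⁵/3.161×10⁻⁹) / ln(3.161×10⁻⁹/1.416×10⁻³)
  = ln(1.02847e-16) / ln(2.23234e-06)
  = -36.813289 / -13.012460 ≈ 2.829080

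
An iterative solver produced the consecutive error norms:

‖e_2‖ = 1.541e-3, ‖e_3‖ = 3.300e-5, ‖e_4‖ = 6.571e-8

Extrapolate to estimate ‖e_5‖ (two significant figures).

First estimate the order: p ≈ ln(‖e_4‖/‖e_3‖) / ln(‖e_3‖/‖e_2‖) = ln(6.571e-8/3.300e-5)/ln(3.300e-5/1.541e-3) = ln(0.00199121)/ln(0.0214147) ≈ 1.6180.
Then ‖e_5‖ ≈ ‖e_4‖·(‖e_4‖/‖e_3‖)^p = 6.571e-8·(0.00199121)^1.6180 = 6.571e-8·4.26551e-05 ≈ 2.803e-12.

2.8e-12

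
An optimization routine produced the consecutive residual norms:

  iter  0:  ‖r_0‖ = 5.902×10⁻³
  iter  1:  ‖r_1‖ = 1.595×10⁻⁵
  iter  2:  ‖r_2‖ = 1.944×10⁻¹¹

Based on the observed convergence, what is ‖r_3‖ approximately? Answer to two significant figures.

4.7e-25

First estimate the order: p ≈ ln(‖r_2‖/‖r_1‖) / ln(‖r_1‖/‖r_0‖) = ln(1.944×10⁻¹¹/1.595×10⁻⁵)/ln(1.595×10⁻⁵/5.902×10⁻³) = ln(1.21881e-06)/ln(0.00270247) ≈ 2.3028.
Then ‖r_3‖ ≈ ‖r_2‖·(‖r_2‖/‖r_1‖)^p = 1.944×10⁻¹¹·(1.21881e-06)^2.3028 = 1.944×10⁻¹¹·2.40488e-14 ≈ 4.675e-25.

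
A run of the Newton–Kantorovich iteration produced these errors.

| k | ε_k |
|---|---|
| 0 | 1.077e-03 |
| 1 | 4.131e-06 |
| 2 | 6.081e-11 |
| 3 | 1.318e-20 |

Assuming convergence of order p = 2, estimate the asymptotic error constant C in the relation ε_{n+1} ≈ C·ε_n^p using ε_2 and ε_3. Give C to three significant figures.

C ≈ ε_3 / ε_2^2
  = 1.318e-20 / (6.081e-11)^2
  = 1.318e-20 / 3.69786e-21 ≈ 3.5642

3.56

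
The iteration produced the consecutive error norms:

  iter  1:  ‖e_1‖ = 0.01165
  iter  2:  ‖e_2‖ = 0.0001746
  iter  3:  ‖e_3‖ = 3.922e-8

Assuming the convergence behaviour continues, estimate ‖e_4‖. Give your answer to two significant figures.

First estimate the order: p ≈ ln(‖e_3‖/‖e_2‖) / ln(‖e_2‖/‖e_1‖) = ln(3.922e-8/0.0001746)/ln(0.0001746/0.01165) = ln(0.000224628)/ln(0.0149871) ≈ 2.0000.
Then ‖e_4‖ ≈ ‖e_3‖·(‖e_3‖/‖e_2‖)^p = 3.922e-8·(0.000224628)^2.0000 = 3.922e-8·5.04577e-08 ≈ 1.979e-15.

2.0e-15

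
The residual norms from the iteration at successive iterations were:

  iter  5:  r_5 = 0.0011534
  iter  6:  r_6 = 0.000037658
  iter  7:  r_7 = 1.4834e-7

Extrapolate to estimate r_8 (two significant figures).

First estimate the order: p ≈ ln(r_7/r_6) / ln(r_6/r_5) = ln(1.4834e-7/0.000037658)/ln(0.000037658/0.0011534) = ln(0.00393914)/ln(0.0326496) ≈ 1.6180.
Then r_8 ≈ r_7·(r_7/r_6)^p = 1.4834e-7·(0.00393914)^1.6180 = 1.4834e-7·0.000128635 ≈ 1.908e-11.

1.9e-11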